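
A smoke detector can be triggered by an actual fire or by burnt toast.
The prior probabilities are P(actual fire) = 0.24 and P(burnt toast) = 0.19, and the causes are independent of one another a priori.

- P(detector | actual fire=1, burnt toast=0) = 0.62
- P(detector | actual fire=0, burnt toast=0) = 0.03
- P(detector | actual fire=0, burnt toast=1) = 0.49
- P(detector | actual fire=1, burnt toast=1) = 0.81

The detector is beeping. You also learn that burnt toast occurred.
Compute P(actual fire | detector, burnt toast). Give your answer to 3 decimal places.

P(actual fire | detector, burnt toast) ≈ 0.343

P(detector | burnt toast) = 0.49×0.76 + 0.81×0.24 = 0.372400 + 0.194400 = 0.566800
The actual fire-present share is 0.81×0.24 = 0.194400.
P(actual fire | detector, burnt toast) = 0.194400 / 0.566800 ≈ 0.343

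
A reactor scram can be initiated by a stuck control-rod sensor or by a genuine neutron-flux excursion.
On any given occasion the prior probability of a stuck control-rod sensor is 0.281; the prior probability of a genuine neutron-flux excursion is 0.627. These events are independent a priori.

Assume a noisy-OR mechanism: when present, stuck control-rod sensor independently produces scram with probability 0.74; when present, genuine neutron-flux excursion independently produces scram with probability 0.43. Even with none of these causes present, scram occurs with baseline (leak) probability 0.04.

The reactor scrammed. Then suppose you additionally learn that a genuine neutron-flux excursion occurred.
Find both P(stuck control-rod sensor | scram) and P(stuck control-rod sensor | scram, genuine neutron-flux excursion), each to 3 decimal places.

Under noisy-OR, P(scram | causes) = 1 − (1−0.04)·∏(1−qᵢ) over the active causes.
Sum P(scram|·) weighted by the priors over the 4 (stuck control-rod sensor, genuine neutron-flux excursion) configurations:
  P(scram) = 0.04×0.719×0.373 + 0.4528×0.719×0.627 + 0.7504×0.281×0.373 + 0.857728×0.281×0.627
        = 0.010727 + 0.204128 + 0.078652 + 0.151121 = 0.444628
The terms with stuck control-rod sensor present sum to 0.229773, so
  P(stuck control-rod sensor | scram) = 0.229773 / 0.444628 ≈ 0.517

With the extra evidence:
By total probability over both values of stuck control-rod sensor:
  P(scram | genuine neutron-flux excursion) = 0.4528·0.719 + 0.857728·0.281
        = 0.325563 + 0.241022 = 0.566585
Keeping only the stuck control-rod sensor-present terms gives 0.241022, so
  P(stuck control-rod sensor | scram, genuine neutron-flux excursion) = 0.241022 / 0.566585 ≈ 0.425
Conditioning on genuine neutron-flux excursion lowers the posterior on stuck control-rod sensor: the classic explaining-away effect in a common-effect structure.

P(stuck control-rod sensor | scram) ≈ 0.517; P(stuck control-rod sensor | scram, genuine neutron-flux excursion) ≈ 0.425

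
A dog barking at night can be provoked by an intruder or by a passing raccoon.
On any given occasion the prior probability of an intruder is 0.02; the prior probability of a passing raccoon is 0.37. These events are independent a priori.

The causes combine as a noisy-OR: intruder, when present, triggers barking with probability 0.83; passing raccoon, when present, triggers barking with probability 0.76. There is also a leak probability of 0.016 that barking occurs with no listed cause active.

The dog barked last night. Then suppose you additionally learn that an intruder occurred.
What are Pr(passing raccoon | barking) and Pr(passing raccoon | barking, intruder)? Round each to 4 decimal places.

Pr(passing raccoon | barking) ≈ 0.9331; Pr(passing raccoon | barking, intruder) ≈ 0.4037

Under noisy-OR, P(barking | causes) = 1 − (1−0.016)·∏(1−qᵢ) over the active causes.
Enumerate the 4 (intruder, passing raccoon) configurations and weight by the priors:
  P(barking) = 0.016*0.98*0.63 + 0.76384*0.98*0.37 + 0.83272*0.02*0.63 + 0.959853*0.02*0.37
        = 0.009878 + 0.276968 + 0.010492 + 0.007103 = 0.304441
Keeping only the passing raccoon-present terms gives 0.284071, so
  P(passing raccoon | barking) = 0.284071 / 0.304441 ≈ 0.9331

With the extra evidence:
Weight on passing raccoon=true, given the evidence: 0.959853·0.37 = 0.355146
The normalizing constant is 0.83272·0.63 + 0.959853·0.37 = 0.879760
Posterior = 0.355146 / 0.879760 ≈ 0.4037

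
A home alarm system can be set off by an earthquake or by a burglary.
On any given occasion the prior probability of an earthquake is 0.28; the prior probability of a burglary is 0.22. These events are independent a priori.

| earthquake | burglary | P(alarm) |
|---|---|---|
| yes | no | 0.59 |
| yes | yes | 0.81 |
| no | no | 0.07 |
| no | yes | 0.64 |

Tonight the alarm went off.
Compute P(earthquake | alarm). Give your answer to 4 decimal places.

P(earthquake | alarm) ≈ 0.5596

Sum P(alarm|·) weighted by the priors over the 4 (earthquake, burglary) configurations:
  P(alarm) = 0.07×0.72×0.78 + 0.64×0.72×0.22 + 0.59×0.28×0.78 + 0.81×0.28×0.22
        = 0.039312 + 0.101376 + 0.128856 + 0.049896 = 0.319440
The terms with earthquake present sum to 0.178752, so
  P(earthquake | alarm) = 0.178752 / 0.319440 ≈ 0.5596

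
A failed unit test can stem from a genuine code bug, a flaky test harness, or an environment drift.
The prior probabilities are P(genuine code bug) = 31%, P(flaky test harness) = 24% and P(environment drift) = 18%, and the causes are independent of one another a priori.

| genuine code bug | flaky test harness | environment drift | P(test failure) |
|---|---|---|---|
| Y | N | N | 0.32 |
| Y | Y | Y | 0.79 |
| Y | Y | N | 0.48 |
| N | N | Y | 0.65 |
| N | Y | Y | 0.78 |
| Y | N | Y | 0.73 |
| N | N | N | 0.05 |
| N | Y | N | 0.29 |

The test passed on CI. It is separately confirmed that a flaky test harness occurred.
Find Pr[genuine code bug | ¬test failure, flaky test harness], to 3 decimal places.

Pr[genuine code bug | ¬test failure, flaky test harness] ≈ 0.251

Numerator (weight on configurations with genuine code bug): 0.132184 + 0.011718 = 0.143902
Normalizer over all consistent configurations: 0.71·0.69·0.82 + 0.22·0.69·0.18 + 0.52·0.31·0.82 + 0.21·0.31·0.18 = 0.572944
Posterior = 0.143902 / 0.572944 ≈ 0.251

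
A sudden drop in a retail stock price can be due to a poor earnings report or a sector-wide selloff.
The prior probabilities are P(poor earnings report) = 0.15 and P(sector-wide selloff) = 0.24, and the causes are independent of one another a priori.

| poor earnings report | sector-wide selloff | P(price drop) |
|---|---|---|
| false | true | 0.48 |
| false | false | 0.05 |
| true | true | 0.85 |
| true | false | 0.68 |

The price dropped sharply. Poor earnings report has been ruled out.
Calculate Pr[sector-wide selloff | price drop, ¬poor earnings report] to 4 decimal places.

P(price drop | ¬poor earnings report) = 0.05*0.76 + 0.48*0.24 = 0.038000 + 0.115200 = 0.153200
Of this, 0.115200 comes from 0.48*0.24 (the sector-wide selloff=true cases).
So P(sector-wide selloff | price drop, ¬poor earnings report) = 0.115200/0.153200 ≈ 0.7520.

Pr[sector-wide selloff | price drop, ¬poor earnings report] ≈ 0.7520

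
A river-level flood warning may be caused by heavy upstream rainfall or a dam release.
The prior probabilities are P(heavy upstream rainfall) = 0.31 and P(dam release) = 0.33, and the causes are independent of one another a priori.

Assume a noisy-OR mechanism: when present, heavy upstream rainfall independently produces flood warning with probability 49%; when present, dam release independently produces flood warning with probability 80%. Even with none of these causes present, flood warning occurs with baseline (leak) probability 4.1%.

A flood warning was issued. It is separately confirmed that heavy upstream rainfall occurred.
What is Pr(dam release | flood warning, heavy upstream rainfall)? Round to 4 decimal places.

Pr(dam release | flood warning, heavy upstream rainfall) ≈ 0.4652

Under noisy-OR, P(flood warning | causes) = 1 − (1−0.041)·∏(1−qᵢ) over the active causes.
P(flood warning | heavy upstream rainfall) = 0.51091·0.67 + 0.902182·0.33 = 0.342310 + 0.297720 = 0.640030
Of this, 0.297720 comes from 0.902182·0.33 (the dam release=true cases).
So P(dam release | flood warning, heavy upstream rainfall) = 0.297720/0.640030 ≈ 0.4652.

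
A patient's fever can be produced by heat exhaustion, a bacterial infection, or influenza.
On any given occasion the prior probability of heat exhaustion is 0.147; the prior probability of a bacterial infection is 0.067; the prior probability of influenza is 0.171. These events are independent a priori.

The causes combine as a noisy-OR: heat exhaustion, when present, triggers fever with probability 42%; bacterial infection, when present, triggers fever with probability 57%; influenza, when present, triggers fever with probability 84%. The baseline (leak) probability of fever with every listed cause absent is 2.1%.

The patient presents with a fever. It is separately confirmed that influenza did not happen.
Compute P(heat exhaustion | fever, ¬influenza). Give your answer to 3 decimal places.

P(heat exhaustion | fever, ¬influenza) ≈ 0.573

Under noisy-OR, P(fever | causes) = 1 − (1−0.021)·∏(1−qᵢ) over the active causes.
Enumerate the 4 (heat exhaustion, bacterial infection) configurations and weight by the priors:
  P(fever | ¬influenza) = 0.021*0.853*0.933 + 0.57903*0.853*0.067 + 0.43218*0.147*0.933 + 0.755837*0.147*0.067
        = 0.016713 + 0.033092 + 0.059274 + 0.007444 = 0.116523
Configurations with heat exhaustion contribute 0.066718, so
  P(heat exhaustion | fever, ¬influenza) = 0.066718 / 0.116523 ≈ 0.573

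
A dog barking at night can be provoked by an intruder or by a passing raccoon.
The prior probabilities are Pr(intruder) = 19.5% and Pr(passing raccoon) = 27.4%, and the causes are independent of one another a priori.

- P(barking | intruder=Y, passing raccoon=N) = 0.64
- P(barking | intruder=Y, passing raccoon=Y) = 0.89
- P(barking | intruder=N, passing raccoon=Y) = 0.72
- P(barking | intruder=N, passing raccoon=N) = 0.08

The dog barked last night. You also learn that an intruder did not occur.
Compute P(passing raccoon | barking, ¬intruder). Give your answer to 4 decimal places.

P(barking | ¬intruder) = 0.08*0.726 + 0.72*0.274 = 0.058080 + 0.197280 = 0.255360
Restricting to configurations with passing raccoon present: 0.72*0.274 = 0.197280.
P(passing raccoon | barking, ¬intruder) = 0.197280 / 0.255360 ≈ 0.7726

P(passing raccoon | barking, ¬intruder) ≈ 0.7726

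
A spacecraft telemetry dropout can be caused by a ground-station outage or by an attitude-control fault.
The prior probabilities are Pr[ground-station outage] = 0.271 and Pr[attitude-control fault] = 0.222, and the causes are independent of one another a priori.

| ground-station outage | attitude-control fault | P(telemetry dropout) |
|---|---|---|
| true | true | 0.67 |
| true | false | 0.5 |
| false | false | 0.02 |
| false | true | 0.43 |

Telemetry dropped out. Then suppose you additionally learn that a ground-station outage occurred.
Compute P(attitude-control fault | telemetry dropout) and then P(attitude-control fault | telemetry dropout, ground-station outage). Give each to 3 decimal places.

P(attitude-control fault | telemetry dropout) ≈ 0.485; P(attitude-control fault | telemetry dropout, ground-station outage) ≈ 0.277

Sum P(telemetry dropout|·) weighted by the priors over the 4 (ground-station outage, attitude-control fault) configurations:
  P(telemetry dropout) = 0.02·0.729·0.778 + 0.43·0.729·0.222 + 0.5·0.271·0.778 + 0.67·0.271·0.222
        = 0.011343 + 0.069590 + 0.105419 + 0.040309 = 0.226661
The terms with attitude-control fault present sum to 0.109899, so
  P(attitude-control fault | telemetry dropout) = 0.109899 / 0.226661 ≈ 0.485

Now also conditioning on ground-station outage=true:
For the numerator, keep only attitude-control fault=true terms: 0.67·0.222 = 0.148740
The normalizing constant is 0.5·0.778 + 0.67·0.222 = 0.537740
Posterior = 0.148740 / 0.537740 ≈ 0.277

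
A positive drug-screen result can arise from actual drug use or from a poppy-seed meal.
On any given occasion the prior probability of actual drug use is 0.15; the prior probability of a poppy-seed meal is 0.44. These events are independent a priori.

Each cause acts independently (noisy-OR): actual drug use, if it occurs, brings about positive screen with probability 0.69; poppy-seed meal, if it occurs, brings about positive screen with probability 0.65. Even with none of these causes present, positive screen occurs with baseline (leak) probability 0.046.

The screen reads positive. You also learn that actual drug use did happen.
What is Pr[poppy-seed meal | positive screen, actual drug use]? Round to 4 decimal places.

Pr[poppy-seed meal | positive screen, actual drug use] ≈ 0.5000

Under noisy-OR, P(positive screen | causes) = 1 − (1−0.046)·∏(1−qᵢ) over the active causes.
P(positive screen | actual drug use) = 0.70426*0.56 + 0.896491*0.44 = 0.394386 + 0.394456 = 0.788842
The poppy-seed meal-present share is 0.896491*0.44 = 0.394456.
So P(poppy-seed meal | positive screen, actual drug use) = 0.394456/0.788842 ≈ 0.5000.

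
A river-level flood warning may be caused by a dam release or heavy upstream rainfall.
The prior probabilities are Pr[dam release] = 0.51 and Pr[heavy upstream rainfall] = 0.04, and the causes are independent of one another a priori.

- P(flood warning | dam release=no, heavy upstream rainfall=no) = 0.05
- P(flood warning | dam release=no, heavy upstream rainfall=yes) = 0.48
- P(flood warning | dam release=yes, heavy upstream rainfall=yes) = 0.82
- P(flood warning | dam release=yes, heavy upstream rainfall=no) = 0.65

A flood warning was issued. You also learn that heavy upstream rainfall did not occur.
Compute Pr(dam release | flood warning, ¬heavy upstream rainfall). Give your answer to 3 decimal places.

Pr(dam release | flood warning, ¬heavy upstream rainfall) ≈ 0.931

Numerator (weight on configurations with dam release): 0.65·0.51 = 0.331500
Normalizer over all consistent configurations: 0.05·0.49 + 0.65·0.51 = 0.356000
P(dam release | flood warning, ¬heavy upstream rainfall) = 0.331500/0.356000 ≈ 0.931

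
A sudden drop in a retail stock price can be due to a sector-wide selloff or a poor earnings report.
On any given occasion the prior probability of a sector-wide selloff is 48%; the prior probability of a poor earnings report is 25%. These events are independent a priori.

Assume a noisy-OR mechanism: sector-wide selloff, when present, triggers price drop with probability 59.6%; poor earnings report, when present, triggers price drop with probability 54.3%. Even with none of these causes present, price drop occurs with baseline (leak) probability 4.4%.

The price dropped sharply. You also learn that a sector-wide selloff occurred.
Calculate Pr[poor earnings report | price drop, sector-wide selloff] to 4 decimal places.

Under noisy-OR, P(price drop | causes) = 1 − (1−0.044)·∏(1−qᵢ) over the active causes.
Enumerate both values of poor earnings report and weight by the priors:
  P(price drop | sector-wide selloff) = 0.613776×0.75 + 0.823496×0.25
        = 0.460332 + 0.205874 = 0.666206
Keeping only the poor earnings report-present terms gives 0.205874, so
  P(poor earnings report | price drop, sector-wide selloff) = 0.205874 / 0.666206 ≈ 0.3090

Pr[poor earnings report | price drop, sector-wide selloff] ≈ 0.3090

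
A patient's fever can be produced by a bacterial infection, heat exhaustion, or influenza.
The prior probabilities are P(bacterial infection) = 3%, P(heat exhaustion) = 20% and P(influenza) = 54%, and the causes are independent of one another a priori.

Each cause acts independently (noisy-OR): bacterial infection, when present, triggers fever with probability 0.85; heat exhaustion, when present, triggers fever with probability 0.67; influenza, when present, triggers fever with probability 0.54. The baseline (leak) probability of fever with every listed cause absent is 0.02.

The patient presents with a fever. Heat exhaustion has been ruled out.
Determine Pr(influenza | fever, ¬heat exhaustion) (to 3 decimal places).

Pr(influenza | fever, ¬heat exhaustion) ≈ 0.936

Under noisy-OR, P(fever | causes) = 1 − (1−0.02)·∏(1−qᵢ) over the active causes.
P(fever | ¬heat exhaustion) = 0.02*0.97*0.46 + 0.5492*0.97*0.54 + 0.853*0.03*0.46 + 0.93238*0.03*0.54 = 0.008924 + 0.287671 + 0.011771 + 0.015105 = 0.323471
Of this, 0.302776 comes from 0.287671 + 0.015105 (the influenza=true cases).
P(influenza | fever, ¬heat exhaustion) = 0.302776 / 0.323471 ≈ 0.936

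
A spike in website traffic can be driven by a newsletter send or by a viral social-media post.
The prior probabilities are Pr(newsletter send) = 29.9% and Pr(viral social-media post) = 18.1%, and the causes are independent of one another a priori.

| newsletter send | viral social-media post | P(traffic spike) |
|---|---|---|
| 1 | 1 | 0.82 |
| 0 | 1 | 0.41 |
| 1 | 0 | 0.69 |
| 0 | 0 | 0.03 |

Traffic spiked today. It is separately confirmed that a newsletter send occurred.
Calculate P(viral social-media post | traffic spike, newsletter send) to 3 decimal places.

P(viral social-media post | traffic spike, newsletter send) ≈ 0.208

P(traffic spike | newsletter send) = 0.69×0.819 + 0.82×0.181 = 0.565110 + 0.148420 = 0.713530
Restricting to configurations with viral social-media post present: 0.82×0.181 = 0.148420.
So P(viral social-media post | traffic spike, newsletter send) = 0.148420/0.713530 ≈ 0.208.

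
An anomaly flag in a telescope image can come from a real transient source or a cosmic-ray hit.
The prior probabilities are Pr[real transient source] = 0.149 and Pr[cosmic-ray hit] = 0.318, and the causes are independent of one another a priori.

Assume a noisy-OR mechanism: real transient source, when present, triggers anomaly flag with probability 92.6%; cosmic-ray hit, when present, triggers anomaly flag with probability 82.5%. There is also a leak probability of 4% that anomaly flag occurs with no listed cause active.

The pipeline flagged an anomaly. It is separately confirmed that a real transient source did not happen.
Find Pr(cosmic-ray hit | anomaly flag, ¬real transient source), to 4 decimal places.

Under noisy-OR, P(anomaly flag | causes) = 1 − (1−0.04)·∏(1−qᵢ) over the active causes.
Weight on cosmic-ray hit=true, given the evidence: 0.832×0.318 = 0.264576
Normalizer over all consistent configurations: 0.04×0.682 + 0.832×0.318 = 0.291856
Posterior = 0.264576 / 0.291856 ≈ 0.9065

Pr(cosmic-ray hit | anomaly flag, ¬real transient source) ≈ 0.9065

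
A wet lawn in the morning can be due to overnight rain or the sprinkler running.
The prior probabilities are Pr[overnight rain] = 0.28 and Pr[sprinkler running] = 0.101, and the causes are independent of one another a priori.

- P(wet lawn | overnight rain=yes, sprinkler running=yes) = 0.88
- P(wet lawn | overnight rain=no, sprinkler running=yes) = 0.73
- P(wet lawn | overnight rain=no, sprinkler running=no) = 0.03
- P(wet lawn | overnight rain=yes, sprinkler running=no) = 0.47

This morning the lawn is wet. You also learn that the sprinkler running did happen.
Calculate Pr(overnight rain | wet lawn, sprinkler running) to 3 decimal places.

Pr(overnight rain | wet lawn, sprinkler running) ≈ 0.319

By total probability over both values of overnight rain:
  P(wet lawn | sprinkler running) = 0.73·0.72 + 0.88·0.28
        = 0.525600 + 0.246400 = 0.772000
The terms with overnight rain present sum to 0.246400, so
  P(overnight rain | wet lawn, sprinkler running) = 0.246400 / 0.772000 ≈ 0.319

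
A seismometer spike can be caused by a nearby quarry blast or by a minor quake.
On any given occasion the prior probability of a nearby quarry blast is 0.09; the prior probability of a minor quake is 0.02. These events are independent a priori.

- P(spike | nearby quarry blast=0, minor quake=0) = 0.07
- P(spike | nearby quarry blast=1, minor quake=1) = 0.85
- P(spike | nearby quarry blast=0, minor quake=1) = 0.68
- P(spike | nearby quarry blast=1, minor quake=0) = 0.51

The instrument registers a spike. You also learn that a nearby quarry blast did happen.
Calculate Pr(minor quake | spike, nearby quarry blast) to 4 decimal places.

For the numerator, keep only minor quake=true terms: 0.85*0.02 = 0.017000
The normalizing constant is 0.51*0.98 + 0.85*0.02 = 0.516800
Posterior = 0.017000 / 0.516800 ≈ 0.0329

Pr(minor quake | spike, nearby quarry blast) ≈ 0.0329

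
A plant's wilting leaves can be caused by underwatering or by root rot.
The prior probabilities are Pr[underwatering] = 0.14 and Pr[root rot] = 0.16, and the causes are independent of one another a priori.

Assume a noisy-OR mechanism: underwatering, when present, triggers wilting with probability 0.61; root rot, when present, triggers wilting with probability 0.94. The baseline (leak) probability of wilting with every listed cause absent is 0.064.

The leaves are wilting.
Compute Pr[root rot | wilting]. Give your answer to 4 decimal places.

Under noisy-OR, P(wilting | causes) = 1 − (1−0.064)·∏(1−qᵢ) over the active causes.
P(wilting) = 0.064×0.86×0.84 + 0.94384×0.86×0.16 + 0.63496×0.14×0.84 + 0.978098×0.14×0.16 = 0.046234 + 0.129872 + 0.074671 + 0.021909 = 0.272686
Restricting to configurations with root rot present: 0.129872 + 0.021909 = 0.151781.
So P(root rot | wilting) = 0.151781/0.272686 ≈ 0.5566.

Pr[root rot | wilting] ≈ 0.5566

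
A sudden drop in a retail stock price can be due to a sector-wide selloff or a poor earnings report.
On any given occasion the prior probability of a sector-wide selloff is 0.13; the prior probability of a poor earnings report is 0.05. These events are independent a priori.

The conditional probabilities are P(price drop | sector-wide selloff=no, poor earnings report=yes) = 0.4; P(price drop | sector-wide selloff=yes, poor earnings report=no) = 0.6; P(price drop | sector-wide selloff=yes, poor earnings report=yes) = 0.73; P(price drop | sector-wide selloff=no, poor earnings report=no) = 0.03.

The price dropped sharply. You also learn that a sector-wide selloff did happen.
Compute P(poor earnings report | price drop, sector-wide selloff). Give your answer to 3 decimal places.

P(poor earnings report | price drop, sector-wide selloff) ≈ 0.060

Enumerate both values of poor earnings report and weight by the priors:
  P(price drop | sector-wide selloff) = 0.6*0.95 + 0.73*0.05
        = 0.570000 + 0.036500 = 0.606500
The terms with poor earnings report present sum to 0.036500, so
  P(poor earnings report | price drop, sector-wide selloff) = 0.036500 / 0.606500 ≈ 0.060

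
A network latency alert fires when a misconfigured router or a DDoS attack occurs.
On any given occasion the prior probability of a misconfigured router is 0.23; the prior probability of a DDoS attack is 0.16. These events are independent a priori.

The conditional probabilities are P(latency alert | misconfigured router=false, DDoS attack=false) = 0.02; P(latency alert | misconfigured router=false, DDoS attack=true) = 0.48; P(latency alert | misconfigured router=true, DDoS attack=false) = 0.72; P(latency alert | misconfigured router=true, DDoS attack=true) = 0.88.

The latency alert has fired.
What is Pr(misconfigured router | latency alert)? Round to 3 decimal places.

Pr(misconfigured router | latency alert) ≈ 0.704

P(latency alert) = 0.02·0.77·0.84 + 0.48·0.77·0.16 + 0.72·0.23·0.84 + 0.88·0.23·0.16 = 0.012936 + 0.059136 + 0.139104 + 0.032384 = 0.243560
The misconfigured router-present share is 0.139104 + 0.032384 = 0.171488.
P(misconfigured router | latency alert) = 0.171488 / 0.243560 ≈ 0.704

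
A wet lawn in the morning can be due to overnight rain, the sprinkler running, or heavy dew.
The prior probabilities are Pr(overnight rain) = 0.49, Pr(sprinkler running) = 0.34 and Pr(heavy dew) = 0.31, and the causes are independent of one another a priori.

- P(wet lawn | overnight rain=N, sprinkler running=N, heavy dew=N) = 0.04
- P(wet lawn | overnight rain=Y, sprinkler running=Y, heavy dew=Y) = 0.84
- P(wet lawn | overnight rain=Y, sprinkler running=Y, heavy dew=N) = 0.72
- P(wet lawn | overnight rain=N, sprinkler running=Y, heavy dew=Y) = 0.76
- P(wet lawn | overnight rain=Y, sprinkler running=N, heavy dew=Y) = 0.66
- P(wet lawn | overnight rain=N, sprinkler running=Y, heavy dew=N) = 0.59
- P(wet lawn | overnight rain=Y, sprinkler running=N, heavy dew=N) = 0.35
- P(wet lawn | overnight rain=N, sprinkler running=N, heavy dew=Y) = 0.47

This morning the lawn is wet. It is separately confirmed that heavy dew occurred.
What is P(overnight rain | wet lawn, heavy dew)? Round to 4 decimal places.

P(overnight rain | wet lawn, heavy dew) ≈ 0.5493

Enumerate the 4 (overnight rain, sprinkler running) configurations and weight by the priors:
  P(wet lawn | heavy dew) = 0.47·0.51·0.66 + 0.76·0.51·0.34 + 0.66·0.49·0.66 + 0.84·0.49·0.34
        = 0.158202 + 0.131784 + 0.213444 + 0.139944 = 0.643374
The terms with overnight rain present sum to 0.353388, so
  P(overnight rain | wet lawn, heavy dew) = 0.353388 / 0.643374 ≈ 0.5493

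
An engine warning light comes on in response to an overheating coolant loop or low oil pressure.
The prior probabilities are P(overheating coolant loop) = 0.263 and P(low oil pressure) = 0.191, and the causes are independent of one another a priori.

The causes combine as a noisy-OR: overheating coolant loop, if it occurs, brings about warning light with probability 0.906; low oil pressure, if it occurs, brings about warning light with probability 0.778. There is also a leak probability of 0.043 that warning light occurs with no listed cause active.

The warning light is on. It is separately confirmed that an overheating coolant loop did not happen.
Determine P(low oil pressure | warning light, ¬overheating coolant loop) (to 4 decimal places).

P(low oil pressure | warning light, ¬overheating coolant loop) ≈ 0.8122

Under noisy-OR, P(warning light | causes) = 1 − (1−0.043)·∏(1−qᵢ) over the active causes.
Numerator (weight on configurations with low oil pressure): 0.787546·0.191 = 0.150421
Normalizer over all consistent configurations: 0.043·0.809 + 0.787546·0.191 = 0.185208
P(low oil pressure | warning light, ¬overheating coolant loop) = 0.150421/0.185208 ≈ 0.8122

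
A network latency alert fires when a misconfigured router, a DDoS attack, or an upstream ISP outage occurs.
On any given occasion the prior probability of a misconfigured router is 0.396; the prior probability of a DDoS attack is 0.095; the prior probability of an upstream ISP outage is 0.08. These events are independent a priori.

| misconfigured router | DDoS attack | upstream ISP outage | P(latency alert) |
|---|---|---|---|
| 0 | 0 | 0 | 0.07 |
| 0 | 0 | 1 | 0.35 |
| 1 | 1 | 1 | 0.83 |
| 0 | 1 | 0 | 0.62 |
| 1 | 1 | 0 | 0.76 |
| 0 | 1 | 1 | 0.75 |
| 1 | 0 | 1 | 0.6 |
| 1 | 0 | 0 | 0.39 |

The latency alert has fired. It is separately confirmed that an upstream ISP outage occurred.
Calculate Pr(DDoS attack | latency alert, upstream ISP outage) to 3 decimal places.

Pr(DDoS attack | latency alert, upstream ISP outage) ≈ 0.155

By total probability over the 4 (misconfigured router, DDoS attack) configurations:
  P(latency alert | upstream ISP outage) = 0.35·0.604·0.905 + 0.75·0.604·0.095 + 0.6·0.396·0.905 + 0.83·0.396·0.095
        = 0.191317 + 0.043035 + 0.215028 + 0.031225 = 0.480605
The terms with DDoS attack present sum to 0.074260, so
  P(DDoS attack | latency alert, upstream ISP outage) = 0.074260 / 0.480605 ≈ 0.155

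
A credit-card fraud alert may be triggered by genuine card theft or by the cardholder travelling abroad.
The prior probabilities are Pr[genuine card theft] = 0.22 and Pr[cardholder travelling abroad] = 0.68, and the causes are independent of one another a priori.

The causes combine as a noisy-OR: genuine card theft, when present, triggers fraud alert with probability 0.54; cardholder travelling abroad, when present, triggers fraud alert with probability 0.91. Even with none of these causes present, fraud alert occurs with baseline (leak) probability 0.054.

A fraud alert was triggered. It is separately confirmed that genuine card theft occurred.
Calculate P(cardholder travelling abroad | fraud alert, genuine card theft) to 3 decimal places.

P(cardholder travelling abroad | fraud alert, genuine card theft) ≈ 0.783

Under noisy-OR, P(fraud alert | causes) = 1 − (1−0.054)·∏(1−qᵢ) over the active causes.
P(fraud alert | genuine card theft) = 0.56484*0.32 + 0.960836*0.68 = 0.180749 + 0.653368 = 0.834117
Of this, 0.653368 comes from 0.960836*0.68 (the cardholder travelling abroad=true cases).
Hence the posterior is 0.653368/0.834117 ≈ 0.783.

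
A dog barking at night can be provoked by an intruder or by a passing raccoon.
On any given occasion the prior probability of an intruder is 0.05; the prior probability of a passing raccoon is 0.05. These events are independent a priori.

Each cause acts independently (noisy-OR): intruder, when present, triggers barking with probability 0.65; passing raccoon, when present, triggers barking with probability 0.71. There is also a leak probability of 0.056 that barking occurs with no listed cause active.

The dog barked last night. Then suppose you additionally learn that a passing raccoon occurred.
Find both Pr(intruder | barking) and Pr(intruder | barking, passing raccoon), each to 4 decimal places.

Under noisy-OR, P(barking | causes) = 1 − (1−0.056)·∏(1−qᵢ) over the active causes.
P(barking) = 0.056×0.95×0.95 + 0.72624×0.95×0.05 + 0.6696×0.05×0.95 + 0.904184×0.05×0.05 = 0.050540 + 0.034496 + 0.031806 + 0.002260 = 0.119102
Of this, 0.034066 comes from 0.031806 + 0.002260 (the intruder=true cases).
So P(intruder | barking) = 0.034066/0.119102 ≈ 0.2860.

With the extra evidence:
Weight on intruder=true, given the evidence: 0.904184×0.05 = 0.045209
Denominator P(barking | passing raccoon): 0.72624×0.95 + 0.904184×0.05 = 0.735137
Posterior = 0.045209 / 0.735137 ≈ 0.0615

Pr(intruder | barking) ≈ 0.2860; Pr(intruder | barking, passing raccoon) ≈ 0.0615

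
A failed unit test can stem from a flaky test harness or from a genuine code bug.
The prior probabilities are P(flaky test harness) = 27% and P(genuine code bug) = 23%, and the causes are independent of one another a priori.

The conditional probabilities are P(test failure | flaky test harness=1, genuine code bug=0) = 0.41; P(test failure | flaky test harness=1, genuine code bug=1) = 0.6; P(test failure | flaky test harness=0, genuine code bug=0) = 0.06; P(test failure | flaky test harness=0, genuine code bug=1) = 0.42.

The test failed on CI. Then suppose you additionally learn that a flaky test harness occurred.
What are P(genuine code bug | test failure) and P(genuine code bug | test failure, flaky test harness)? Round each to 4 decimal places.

P(genuine code bug | test failure) ≈ 0.4753; P(genuine code bug | test failure, flaky test harness) ≈ 0.3042

By total probability over the 4 (flaky test harness, genuine code bug) configurations:
  P(test failure) = 0.06×0.73×0.77 + 0.42×0.73×0.23 + 0.41×0.27×0.77 + 0.6×0.27×0.23
        = 0.033726 + 0.070518 + 0.085239 + 0.037260 = 0.226743
Configurations with genuine code bug contribute 0.107778, so
  P(genuine code bug | test failure) = 0.107778 / 0.226743 ≈ 0.4753

Now condition on the additional information:
By total probability over both values of genuine code bug:
  P(test failure | flaky test harness) = 0.41*0.77 + 0.6*0.23
        = 0.315700 + 0.138000 = 0.453700
The terms with genuine code bug present sum to 0.138000, so
  P(genuine code bug | test failure, flaky test harness) = 0.138000 / 0.453700 ≈ 0.3042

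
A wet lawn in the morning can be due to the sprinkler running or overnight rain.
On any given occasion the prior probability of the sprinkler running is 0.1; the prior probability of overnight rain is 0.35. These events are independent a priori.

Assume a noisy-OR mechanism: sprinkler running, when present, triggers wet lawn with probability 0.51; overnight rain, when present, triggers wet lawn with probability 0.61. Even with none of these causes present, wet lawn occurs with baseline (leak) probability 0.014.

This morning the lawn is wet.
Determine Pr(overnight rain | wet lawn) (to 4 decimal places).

Under noisy-OR, P(wet lawn | causes) = 1 − (1−0.014)·∏(1−qᵢ) over the active causes.
Enumerate the 4 (sprinkler running, overnight rain) configurations and weight by the priors:
  P(wet lawn) = 0.014*0.9*0.65 + 0.61546*0.9*0.35 + 0.51686*0.1*0.65 + 0.811575*0.1*0.35
        = 0.008190 + 0.193870 + 0.033596 + 0.028405 = 0.264061
Keeping only the overnight rain-present terms gives 0.222275, so
  P(overnight rain | wet lawn) = 0.222275 / 0.264061 ≈ 0.8418

Pr(overnight rain | wet lawn) ≈ 0.8418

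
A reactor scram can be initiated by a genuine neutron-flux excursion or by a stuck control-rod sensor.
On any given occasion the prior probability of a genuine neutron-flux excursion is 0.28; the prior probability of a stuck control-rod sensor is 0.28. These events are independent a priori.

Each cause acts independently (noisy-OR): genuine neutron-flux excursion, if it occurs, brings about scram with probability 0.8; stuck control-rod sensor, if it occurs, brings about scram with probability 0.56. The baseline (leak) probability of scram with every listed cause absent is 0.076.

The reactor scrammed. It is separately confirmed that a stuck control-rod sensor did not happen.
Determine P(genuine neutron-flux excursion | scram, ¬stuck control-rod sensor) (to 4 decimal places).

Under noisy-OR, P(scram | causes) = 1 − (1−0.076)·∏(1−qᵢ) over the active causes.
P(scram | ¬stuck control-rod sensor) = 0.076×0.72 + 0.8152×0.28 = 0.054720 + 0.228256 = 0.282976
The genuine neutron-flux excursion-present share is 0.8152×0.28 = 0.228256.
P(genuine neutron-flux excursion | scram, ¬stuck control-rod sensor) = 0.228256 / 0.282976 ≈ 0.8066

P(genuine neutron-flux excursion | scram, ¬stuck control-rod sensor) ≈ 0.8066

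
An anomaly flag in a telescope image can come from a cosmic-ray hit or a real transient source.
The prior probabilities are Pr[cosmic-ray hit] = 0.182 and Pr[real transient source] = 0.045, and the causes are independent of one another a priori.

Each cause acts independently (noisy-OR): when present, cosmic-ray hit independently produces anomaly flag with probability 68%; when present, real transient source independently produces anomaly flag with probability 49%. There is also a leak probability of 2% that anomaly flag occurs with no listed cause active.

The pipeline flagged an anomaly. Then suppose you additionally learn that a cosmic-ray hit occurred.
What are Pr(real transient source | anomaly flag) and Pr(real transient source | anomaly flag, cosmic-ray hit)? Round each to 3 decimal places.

Under noisy-OR, P(anomaly flag | causes) = 1 − (1−0.02)·∏(1−qᵢ) over the active causes.
Numerator (weight on configurations with real transient source): 0.018412 + 0.006880 = 0.025292
Normalizer over all consistent configurations: 0.02·0.818·0.955 + 0.5002·0.818·0.045 + 0.6864·0.182·0.955 + 0.840064·0.182·0.045 = 0.160219
P(real transient source | anomaly flag) = 0.025292/0.160219 ≈ 0.158

With the extra evidence:
Enumerate both values of real transient source and weight by the priors:
  P(anomaly flag | cosmic-ray hit) = 0.6864*0.955 + 0.840064*0.045
        = 0.655512 + 0.037803 = 0.693315
The terms with real transient source present sum to 0.037803, so
  P(real transient source | anomaly flag, cosmic-ray hit) = 0.037803 / 0.693315 ≈ 0.055
Conditioning on cosmic-ray hit lowers the posterior on real transient source: the classic explaining-away effect in a common-effect structure.

Pr(real transient source | anomaly flag) ≈ 0.158; Pr(real transient source | anomaly flag, cosmic-ray hit) ≈ 0.055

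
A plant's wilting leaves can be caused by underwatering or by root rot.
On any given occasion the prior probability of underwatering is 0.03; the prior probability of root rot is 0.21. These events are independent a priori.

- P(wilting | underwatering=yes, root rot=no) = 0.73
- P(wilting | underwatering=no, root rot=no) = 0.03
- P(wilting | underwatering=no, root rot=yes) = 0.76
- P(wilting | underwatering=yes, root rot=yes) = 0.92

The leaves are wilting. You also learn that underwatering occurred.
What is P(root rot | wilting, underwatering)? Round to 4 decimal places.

Weight on root rot=true, given the evidence: 0.92*0.21 = 0.193200
The normalizing constant is 0.73*0.79 + 0.92*0.21 = 0.769900
Posterior = 0.193200 / 0.769900 ≈ 0.2509

P(root rot | wilting, underwatering) ≈ 0.2509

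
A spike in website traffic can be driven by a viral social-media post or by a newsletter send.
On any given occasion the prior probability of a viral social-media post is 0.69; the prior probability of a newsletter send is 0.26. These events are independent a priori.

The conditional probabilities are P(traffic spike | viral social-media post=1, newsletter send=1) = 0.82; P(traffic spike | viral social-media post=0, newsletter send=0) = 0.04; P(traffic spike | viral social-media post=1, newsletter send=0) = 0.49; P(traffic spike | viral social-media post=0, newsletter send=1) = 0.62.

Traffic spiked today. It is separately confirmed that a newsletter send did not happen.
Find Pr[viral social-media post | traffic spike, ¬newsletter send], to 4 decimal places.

Pr[viral social-media post | traffic spike, ¬newsletter send] ≈ 0.9646

Weight on viral social-media post=true, given the evidence: 0.49×0.69 = 0.338100
Normalizer over all consistent configurations: 0.04×0.31 + 0.49×0.69 = 0.350500
P(viral social-media post | traffic spike, ¬newsletter send) = 0.338100/0.350500 ≈ 0.9646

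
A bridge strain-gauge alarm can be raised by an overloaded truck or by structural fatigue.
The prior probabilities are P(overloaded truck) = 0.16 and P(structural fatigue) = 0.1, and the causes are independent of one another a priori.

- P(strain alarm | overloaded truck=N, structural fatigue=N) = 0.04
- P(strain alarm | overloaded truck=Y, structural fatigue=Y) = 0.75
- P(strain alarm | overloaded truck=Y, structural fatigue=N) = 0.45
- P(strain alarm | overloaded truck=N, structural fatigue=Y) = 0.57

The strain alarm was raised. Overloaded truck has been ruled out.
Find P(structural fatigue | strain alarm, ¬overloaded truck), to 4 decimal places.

P(structural fatigue | strain alarm, ¬overloaded truck) ≈ 0.6129

By total probability over both values of structural fatigue:
  P(strain alarm | ¬overloaded truck) = 0.04×0.9 + 0.57×0.1
        = 0.036000 + 0.057000 = 0.093000
Keeping only the structural fatigue-present terms gives 0.057000, so
  P(structural fatigue | strain alarm, ¬overloaded truck) = 0.057000 / 0.093000 ≈ 0.6129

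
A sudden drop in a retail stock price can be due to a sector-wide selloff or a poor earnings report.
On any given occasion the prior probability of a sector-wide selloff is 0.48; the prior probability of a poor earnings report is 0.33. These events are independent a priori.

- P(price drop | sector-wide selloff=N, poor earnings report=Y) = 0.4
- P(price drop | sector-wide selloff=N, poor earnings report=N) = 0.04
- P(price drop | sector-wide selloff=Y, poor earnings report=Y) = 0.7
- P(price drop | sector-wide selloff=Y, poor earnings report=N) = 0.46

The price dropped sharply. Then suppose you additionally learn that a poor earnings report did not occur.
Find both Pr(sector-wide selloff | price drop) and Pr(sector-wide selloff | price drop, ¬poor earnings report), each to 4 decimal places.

P(price drop) = 0.04×0.52×0.67 + 0.4×0.52×0.33 + 0.46×0.48×0.67 + 0.7×0.48×0.33 = 0.013936 + 0.068640 + 0.147936 + 0.110880 = 0.341392
The sector-wide selloff-present share is 0.147936 + 0.110880 = 0.258816.
So P(sector-wide selloff | price drop) = 0.258816/0.341392 ≈ 0.7581.

Now also conditioning on poor earnings report≠true:
Weight on sector-wide selloff=true, given the evidence: 0.46·0.48 = 0.220800
Denominator P(price drop | ¬poor earnings report): 0.04·0.52 + 0.46·0.48 = 0.241600
Posterior = 0.220800 / 0.241600 ≈ 0.9139
Ruling out poor earnings report raises the posterior on sector-wide selloff — the flip side of explaining away.

Pr(sector-wide selloff | price drop) ≈ 0.7581; Pr(sector-wide selloff | price drop, ¬poor earnings report) ≈ 0.9139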